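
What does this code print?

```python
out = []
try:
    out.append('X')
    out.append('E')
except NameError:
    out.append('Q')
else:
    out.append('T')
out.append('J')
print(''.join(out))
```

Execution trace: 'X' (try body) → 'E' (try body, no exception) → 'T' (else) → 'J' (after the try/except). Output: XETJ

Answer: XETJ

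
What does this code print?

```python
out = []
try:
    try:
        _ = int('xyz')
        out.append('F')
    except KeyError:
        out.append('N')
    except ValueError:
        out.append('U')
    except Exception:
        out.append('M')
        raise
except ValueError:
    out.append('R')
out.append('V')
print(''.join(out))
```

Execution trace: 'U' (inner except ValueError) → 'V' (after the try/except). Output: UV

Answer: UV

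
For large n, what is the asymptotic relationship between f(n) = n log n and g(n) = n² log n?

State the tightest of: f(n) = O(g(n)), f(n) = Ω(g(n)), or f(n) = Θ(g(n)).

n log n vs n² log n: f(n) = O(g(n)) but not Ω(g(n)) — n² log n grows strictly faster than n log n.

Answer: f(n) = O(g(n)) but not Ω(g(n)) — n² log n grows strictly faster than n log n.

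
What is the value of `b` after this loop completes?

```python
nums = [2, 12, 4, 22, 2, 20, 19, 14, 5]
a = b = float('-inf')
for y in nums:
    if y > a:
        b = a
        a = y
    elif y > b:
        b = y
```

Second largest (with repeats) in [2, 12, 4, 22, 2, 20, 19, 14, 5]
`b` takes the values: -inf → 2 → 4 → 12 → 20

Answer: 20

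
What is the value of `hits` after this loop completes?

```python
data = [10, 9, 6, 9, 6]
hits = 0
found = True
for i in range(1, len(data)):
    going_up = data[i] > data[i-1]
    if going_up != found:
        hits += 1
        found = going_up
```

Count direction changes in [10, 9, 6, 9, 6]
`hits` takes the values: 0 → 1 → 2 → 3

Answer: 3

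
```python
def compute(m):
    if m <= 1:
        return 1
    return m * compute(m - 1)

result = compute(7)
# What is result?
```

compute(7) = 7 * 6 * 5 * 4 * 3 * 2 * 1 = 5040

Answer: 5040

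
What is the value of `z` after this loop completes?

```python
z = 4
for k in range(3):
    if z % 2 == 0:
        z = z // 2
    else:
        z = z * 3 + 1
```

Collatz-style transformation from 4
`z` takes the values: 4 → 2 → 1 → 4

Answer: 4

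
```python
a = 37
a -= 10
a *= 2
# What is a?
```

Trace:
`a = 37` → a = 37
`a -= 10` → a = 27
`a *= 2` → a = 54
So a = 54

Answer: 54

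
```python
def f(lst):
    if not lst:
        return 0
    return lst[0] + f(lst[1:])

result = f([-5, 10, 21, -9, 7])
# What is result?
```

(-5) + 10 + 21 + (-9) + 7 + 0 = 24

Answer: 24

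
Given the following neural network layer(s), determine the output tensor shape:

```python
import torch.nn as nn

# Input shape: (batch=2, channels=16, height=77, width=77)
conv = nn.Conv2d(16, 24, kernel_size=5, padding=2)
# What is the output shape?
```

Input: (2, 16, 77, 77) -> Output: (2, 24, 77, 77)

Answer: (2, 24, 77, 77)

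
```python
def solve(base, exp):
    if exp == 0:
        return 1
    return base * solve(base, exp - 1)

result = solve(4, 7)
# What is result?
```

solve(4, 7) = 4 * 4 * 4 * 4 * 4 * 4 * 4 = 16384

Answer: 16384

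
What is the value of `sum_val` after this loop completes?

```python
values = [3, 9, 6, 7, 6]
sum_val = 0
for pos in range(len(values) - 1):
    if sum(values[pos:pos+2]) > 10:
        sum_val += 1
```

Count windows with sum > 10
`sum_val` takes the values: 0 → 1 → 2 → 3 → 4

Answer: 4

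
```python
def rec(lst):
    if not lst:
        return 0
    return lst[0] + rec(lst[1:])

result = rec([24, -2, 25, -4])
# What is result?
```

24 + (-2) + 25 + (-4) + 0 = 43

Answer: 43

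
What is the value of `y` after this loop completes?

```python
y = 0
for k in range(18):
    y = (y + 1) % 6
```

Increment mod 6, 18 times = 0
`y` takes the values: 0 → 1 → 2 → 3 → 4 → 5 → 0 → 1 → 2 → 3 → 4 → 5 → 0 → 1 → 2 → 3 → 4 → 5 → 0

Answer: 0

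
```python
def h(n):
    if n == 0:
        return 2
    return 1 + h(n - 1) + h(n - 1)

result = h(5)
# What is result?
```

h(n) = 1 + 2·h(n-1), h(0)=2. Closed form: (2+1)·2^5 - 1 = 95.

Answer: 95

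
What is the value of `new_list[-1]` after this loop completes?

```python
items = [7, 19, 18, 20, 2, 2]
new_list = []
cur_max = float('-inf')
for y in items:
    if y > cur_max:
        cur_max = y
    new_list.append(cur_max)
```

Running max ends at 20
`new_list` takes the values: [] → [7] → [7, 19] → [7, 19, 19] → [7, 19, 19, 20] → [7, 19, 19, 20, 20] → [7, 19, 19, 20, 20, 20]
So `new_list[-1]` = 20

Answer: 20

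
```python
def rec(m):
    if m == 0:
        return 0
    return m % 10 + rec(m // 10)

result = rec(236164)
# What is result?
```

Sum of digits of 236164: 4 + 6 + 1 + 6 + 3 + 2 = 22

Answer: 22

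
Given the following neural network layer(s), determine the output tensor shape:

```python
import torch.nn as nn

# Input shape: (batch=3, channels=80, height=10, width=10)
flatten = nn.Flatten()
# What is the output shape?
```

Input: (3, 80, 10, 10) -> Output: (3, 8000)

Answer: (3, 8000)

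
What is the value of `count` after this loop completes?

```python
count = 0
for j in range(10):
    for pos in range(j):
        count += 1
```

Triangle number: 0+1+2+...+9
`count` takes the values: 0 → 1 → 2 → 3 → 4 → 5 → 6 → 7 → 8 → 9 → 10 → 11 → 12 → 13 → 14 → 15 → 16 → 17 → 18 → 19 → 20 → 21 → 22 → 23 → 24 → 25 → 26 → 27 → 28 → 29 → … → 41 → 42 → 43 → 44 → 45

Answer: 45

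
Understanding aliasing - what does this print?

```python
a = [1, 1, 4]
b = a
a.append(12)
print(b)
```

Key concept: basic list aliasing.
Step by step:
`a = [1, 1, 4]` → a = [1, 1, 4]
`b = a` → b = [1, 1, 4] (same object as a)
`a.append(12)` → a = [1, 1, 4, 12] (same object as b); b = [1, 1, 4, 12] (same object as a)
`print(b)` → prints [1, 1, 4, 12]

Answer: [1, 1, 4, 12]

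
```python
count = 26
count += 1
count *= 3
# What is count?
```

Trace:
`count = 26` → count = 26
`count += 1` → count = 27
`count *= 3` → count = 81
So count = 81

Answer: 81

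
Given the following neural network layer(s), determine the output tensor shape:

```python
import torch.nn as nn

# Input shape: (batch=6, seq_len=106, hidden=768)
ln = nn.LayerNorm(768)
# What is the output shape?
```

Input: (6, 106, 768) -> Output: (6, 106, 768)

Answer: (6, 106, 768)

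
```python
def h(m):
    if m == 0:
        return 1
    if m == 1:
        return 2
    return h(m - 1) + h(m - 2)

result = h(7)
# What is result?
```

Build up from base cases: h(0)=1, h(1)=2, h(2)=3, h(3)=5, h(4)=8, h(5)=13, h(6)=21, ..., h(7)=34

Answer: 34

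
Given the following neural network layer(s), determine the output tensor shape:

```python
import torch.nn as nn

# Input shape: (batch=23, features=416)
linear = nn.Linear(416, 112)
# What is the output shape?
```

Input: (23, 416) -> Output: (23, 112)

Answer: (23, 112)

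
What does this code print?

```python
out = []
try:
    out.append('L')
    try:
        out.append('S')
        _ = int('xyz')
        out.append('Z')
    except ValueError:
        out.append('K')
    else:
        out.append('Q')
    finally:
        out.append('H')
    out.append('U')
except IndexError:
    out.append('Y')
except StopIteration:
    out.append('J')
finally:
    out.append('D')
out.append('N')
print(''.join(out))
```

Execution trace: 'L' (try body) → 'S' (inner try body) → 'K' (inner except ValueError) → 'H' (inner finally) → 'U' (try body, no exception) → 'D' (finally) → 'N' (after the try/except). Output: LSKHUDN

Answer: LSKHUDN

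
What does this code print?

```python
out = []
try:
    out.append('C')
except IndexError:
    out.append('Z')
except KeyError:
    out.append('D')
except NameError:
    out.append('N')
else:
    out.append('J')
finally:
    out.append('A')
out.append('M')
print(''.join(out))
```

Execution trace: 'C' (try body, no exception) → 'J' (else) → 'A' (finally) → 'M' (after the try/except). Output: CJAM

Answer: CJAM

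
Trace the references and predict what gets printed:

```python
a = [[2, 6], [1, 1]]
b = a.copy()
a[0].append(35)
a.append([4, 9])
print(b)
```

Key concept: shallow copy with nested lists.
Step by step:
`a = [[2, 6], [1, 1]]` → a = [[2, 6], [1, 1]]
`b = a.copy()` → b = [[2, 6], [1, 1]]
`a[0].append(35)` → a = [[2, 6, 35], [1, 1]]; b = [[2, 6, 35], [1, 1]]
`a.append([4, 9])` → a = [[2, 6, 35], [1, 1], [4, 9]]
`print(b)` → prints [[2, 6, 35], [1, 1]]

Answer: [[2, 6, 35], [1, 1]]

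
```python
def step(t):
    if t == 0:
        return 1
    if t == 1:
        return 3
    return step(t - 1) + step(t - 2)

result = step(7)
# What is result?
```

Build up from base cases: step(0)=1, step(1)=3, step(2)=4, step(3)=7, step(4)=11, step(5)=18, step(6)=29, ..., step(7)=47

Answer: 47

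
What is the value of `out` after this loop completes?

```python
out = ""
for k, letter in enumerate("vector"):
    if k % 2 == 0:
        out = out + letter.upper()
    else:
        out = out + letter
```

Uppercase even positions in 'vector'
`out` takes the values: "" → "V" → "Ve" → "VeC" → "VeCt" → "VeCtO" → "VeCtOr"

Answer: "VeCtOr"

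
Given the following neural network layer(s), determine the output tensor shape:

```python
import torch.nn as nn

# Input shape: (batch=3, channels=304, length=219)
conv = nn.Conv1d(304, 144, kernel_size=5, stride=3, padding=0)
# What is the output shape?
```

Input: (3, 304, 219) -> Output: (3, 144, 72)

Answer: (3, 144, 72)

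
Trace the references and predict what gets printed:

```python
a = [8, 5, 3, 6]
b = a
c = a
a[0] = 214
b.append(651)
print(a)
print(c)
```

Key concept: multiple aliases.
Step by step:
`a = [8, 5, 3, 6]` → a = [8, 5, 3, 6]
`b = a` → b = [8, 5, 3, 6] (same object as a)
`c = a` → c = [8, 5, 3, 6] (same object as a, b)
`a[0] = 214` → a = [214, 5, 3, 6] (same object as b, c); b = [214, 5, 3, 6] (same object as a, c); c = [214, 5, 3, 6] (same object as a, b)
`b.append(651)` → a = [214, 5, 3, 6, 651] (same object as b, c); b = [214, 5, 3, 6, 651] (same object as a, c); c = [214, 5, 3, 6, 651] (same object as a, b)
`print(a)` → prints [214, 5, 3, 6, 651]
`print(c)` → prints [214, 5, 3, 6, 651]

Answer:
[214, 5, 3, 6, 651]
[214, 5, 3, 6, 651]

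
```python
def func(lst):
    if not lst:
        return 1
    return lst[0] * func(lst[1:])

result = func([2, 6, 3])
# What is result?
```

Product over [2, 6, 3] = 2 * 6 * 3 = 36

Answer: 36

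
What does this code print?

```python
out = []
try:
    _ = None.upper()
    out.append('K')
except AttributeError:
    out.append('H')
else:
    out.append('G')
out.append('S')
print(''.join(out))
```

Execution trace: 'H' (except AttributeError) → 'S' (after the try/except). Output: HS

Answer: HS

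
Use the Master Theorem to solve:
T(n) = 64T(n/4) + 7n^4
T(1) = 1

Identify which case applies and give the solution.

a=64, b=4, f(n)=7n^4. log_4(64) = 3. Since c=4 > 3 and the regularity condition holds (64(n/4)^4 = (64/4^4)n^4 with 64/4^4 < 1), Case 3 applies: T(n) = Θ(f(n)) = O(n^4).

Answer: O(n^4) - Case 3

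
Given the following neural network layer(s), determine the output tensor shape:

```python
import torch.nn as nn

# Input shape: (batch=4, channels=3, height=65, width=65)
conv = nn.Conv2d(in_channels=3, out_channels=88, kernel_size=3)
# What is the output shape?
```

Input: (4, 3, 65, 65) -> Output: (4, 88, 63, 63)

Answer: (4, 88, 63, 63)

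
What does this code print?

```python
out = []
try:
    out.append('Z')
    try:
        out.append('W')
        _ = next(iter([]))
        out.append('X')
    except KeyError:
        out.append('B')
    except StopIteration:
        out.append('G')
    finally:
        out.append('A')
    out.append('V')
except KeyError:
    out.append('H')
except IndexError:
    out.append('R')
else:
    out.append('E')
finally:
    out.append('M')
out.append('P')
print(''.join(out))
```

Execution trace: 'Z' (try body) → 'W' (inner try body) → 'G' (inner except StopIteration) → 'A' (inner finally) → 'V' (try body, no exception) → 'E' (else) → 'M' (finally) → 'P' (after the try/except). Output: ZWGAVEMP

Answer: ZWGAVEMP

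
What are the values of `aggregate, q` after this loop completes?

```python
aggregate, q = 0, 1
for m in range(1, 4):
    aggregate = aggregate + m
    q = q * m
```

Sum and factorial of 1 to 3
`aggregate, q` takes the values: (0, 1) → (1, 1) → (3, 1) → (3, 2) → (6, 2) → (6, 6)

Answer: 6, 6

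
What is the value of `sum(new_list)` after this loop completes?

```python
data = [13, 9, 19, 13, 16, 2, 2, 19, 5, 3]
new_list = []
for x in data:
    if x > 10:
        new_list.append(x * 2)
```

Sum of doubled values > 10
`new_list` takes the values: [] → [26] → [26, 38] → [26, 38, 26] → [26, 38, 26, 32] → [26, 38, 26, 32, 38]
So `sum(new_list)` = 160

Answer: 160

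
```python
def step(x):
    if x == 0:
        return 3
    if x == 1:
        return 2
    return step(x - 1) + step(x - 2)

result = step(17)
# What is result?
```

Build up from base cases: step(0)=3, step(1)=2, step(2)=5, step(3)=7, step(4)=12, step(5)=19, step(6)=31, ..., step(17)=6155

Answer: 6155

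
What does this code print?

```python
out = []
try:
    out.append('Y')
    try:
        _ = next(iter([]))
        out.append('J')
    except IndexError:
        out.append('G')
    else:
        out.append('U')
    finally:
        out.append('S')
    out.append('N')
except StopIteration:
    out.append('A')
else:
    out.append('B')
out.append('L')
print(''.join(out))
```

Execution trace: 'Y' (try body) → 'S' (inner finally) → 'A' (except StopIteration) → 'L' (after the try/except). Output: YSAL

Answer: YSAL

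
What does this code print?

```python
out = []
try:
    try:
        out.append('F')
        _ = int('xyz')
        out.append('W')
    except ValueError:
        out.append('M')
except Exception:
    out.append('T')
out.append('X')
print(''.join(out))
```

Execution trace: 'F' (inner try body) → 'M' (inner except ValueError) → 'X' (after the try/except). Output: FMX

Answer: FMX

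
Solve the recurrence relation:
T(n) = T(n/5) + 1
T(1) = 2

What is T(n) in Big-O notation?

Each step divides n by 5 and adds 1. After log_5(n) steps we reach T(1)=2. So T(n) = 1·log_5(n) + 2 = O(log n).

Answer: O(log n)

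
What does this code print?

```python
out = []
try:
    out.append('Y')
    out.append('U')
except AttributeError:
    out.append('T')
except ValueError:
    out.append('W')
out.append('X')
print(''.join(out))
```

Execution trace: 'Y' (try body) → 'U' (try body, no exception) → 'X' (after the try/except). Output: YUX

Answer: YUX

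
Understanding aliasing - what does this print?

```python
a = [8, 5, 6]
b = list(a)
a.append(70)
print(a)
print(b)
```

Key concept: list() constructor creates copy.
Step by step:
`a = [8, 5, 6]` → a = [8, 5, 6]
`b = list(a)` → b = [8, 5, 6]
`a.append(70)` → a = [8, 5, 6, 70]
`print(a)` → prints [8, 5, 6, 70]
`print(b)` → prints [8, 5, 6]

Answer:
[8, 5, 6, 70]
[8, 5, 6]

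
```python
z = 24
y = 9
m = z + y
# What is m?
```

Trace:
`z = 24` → z = 24
`y = 9` → y = 9
`m = z + y` → m = 33
So m = 33

Answer: 33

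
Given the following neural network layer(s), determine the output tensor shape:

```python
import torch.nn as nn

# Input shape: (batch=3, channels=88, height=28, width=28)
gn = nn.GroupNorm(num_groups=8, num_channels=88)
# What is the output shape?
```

Input: (3, 88, 28, 28) -> Output: (3, 88, 28, 28)

Answer: (3, 88, 28, 28)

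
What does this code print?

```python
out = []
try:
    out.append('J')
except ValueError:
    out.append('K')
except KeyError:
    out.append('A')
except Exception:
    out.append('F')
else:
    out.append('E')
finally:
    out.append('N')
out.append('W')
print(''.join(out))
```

Execution trace: 'J' (try body, no exception) → 'E' (else) → 'N' (finally) → 'W' (after the try/except). Output: JENW

Answer: JENW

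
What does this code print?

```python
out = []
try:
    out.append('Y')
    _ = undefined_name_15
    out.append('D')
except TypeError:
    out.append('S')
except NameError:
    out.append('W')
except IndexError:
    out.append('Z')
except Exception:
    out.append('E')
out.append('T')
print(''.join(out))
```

Execution trace: 'Y' (try body) → 'W' (except NameError) → 'T' (after the try/except). Output: YWT

Answer: YWT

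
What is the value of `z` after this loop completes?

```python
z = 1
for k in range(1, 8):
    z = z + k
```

Start at 1, add 1 through 7
`z` takes the values: 1 → 2 → 4 → 7 → 11 → 16 → 22 → 29

Answer: 29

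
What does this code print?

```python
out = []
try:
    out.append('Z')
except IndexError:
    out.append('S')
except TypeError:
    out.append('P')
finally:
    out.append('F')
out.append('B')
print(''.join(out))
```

Execution trace: 'Z' (try body, no exception) → 'F' (finally) → 'B' (after the try/except). Output: ZFB

Answer: ZFB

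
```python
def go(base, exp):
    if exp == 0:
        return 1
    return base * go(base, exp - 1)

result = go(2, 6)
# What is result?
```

go(2, 6) = 2 * 2 * 2 * 2 * 2 * 2 = 64

Answer: 64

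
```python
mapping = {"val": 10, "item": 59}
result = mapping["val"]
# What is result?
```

Trace:
`mapping = {"val": 10, "item": 59}` → mapping = {'val': 10, 'item': 59}
`result = mapping["val"]` → result = 10
So result = 10

Answer: 10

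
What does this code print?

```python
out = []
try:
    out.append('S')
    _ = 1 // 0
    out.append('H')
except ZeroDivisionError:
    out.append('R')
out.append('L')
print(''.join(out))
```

Execution trace: 'S' (try body) → 'R' (except ZeroDivisionError) → 'L' (after the try/except). Output: SRL

Answer: SRL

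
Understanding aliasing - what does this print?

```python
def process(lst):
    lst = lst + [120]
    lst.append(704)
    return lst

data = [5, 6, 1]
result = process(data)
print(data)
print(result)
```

Key concept: rebinding parameter vs mutation.
Step by step:
`data = [5, 6, 1]` → data = [5, 6, 1]
`result = process(data)` → result = [5, 6, 1, 120, 704]
`print(data)` → prints [5, 6, 1]
`print(result)` → prints [5, 6, 1, 120, 704]

Answer:
[5, 6, 1]
[5, 6, 1, 120, 704]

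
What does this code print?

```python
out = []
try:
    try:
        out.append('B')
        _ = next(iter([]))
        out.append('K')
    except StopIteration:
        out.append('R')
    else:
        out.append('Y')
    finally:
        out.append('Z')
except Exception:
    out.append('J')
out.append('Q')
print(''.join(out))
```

Execution trace: 'B' (inner try body) → 'R' (inner except StopIteration) → 'Z' (inner finally) → 'Q' (after the try/except). Output: BRZQ

Answer: BRZQ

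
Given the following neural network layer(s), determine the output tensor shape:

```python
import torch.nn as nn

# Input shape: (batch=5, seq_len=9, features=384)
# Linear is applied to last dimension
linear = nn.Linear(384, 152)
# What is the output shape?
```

Input: (5, 9, 384) -> Output: (5, 9, 152)

Answer: (5, 9, 152)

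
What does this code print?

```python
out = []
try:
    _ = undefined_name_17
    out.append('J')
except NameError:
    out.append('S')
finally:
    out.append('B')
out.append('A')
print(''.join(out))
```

Execution trace: 'S' (except NameError) → 'B' (finally) → 'A' (after the try/except). Output: SBA

Answer: SBA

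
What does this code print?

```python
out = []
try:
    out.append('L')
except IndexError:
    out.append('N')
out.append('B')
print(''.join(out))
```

Execution trace: 'L' (try body, no exception) → 'B' (after the try/except). Output: LB

Answer: LB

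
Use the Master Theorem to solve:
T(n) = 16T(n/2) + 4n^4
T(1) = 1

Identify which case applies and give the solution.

a=16, b=2, f(n)=4n^4. log_2(16) = 4. Since c=4 = 4, Case 2 applies: T(n) = Θ(n^log_b(a) · log n) = O(n^4 log n).

Answer: O(n^4 log n) - Case 2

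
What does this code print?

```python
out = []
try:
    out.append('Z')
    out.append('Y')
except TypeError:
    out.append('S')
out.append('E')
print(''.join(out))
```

Execution trace: 'Z' (try body) → 'Y' (try body, no exception) → 'E' (after the try/except). Output: ZYE

Answer: ZYE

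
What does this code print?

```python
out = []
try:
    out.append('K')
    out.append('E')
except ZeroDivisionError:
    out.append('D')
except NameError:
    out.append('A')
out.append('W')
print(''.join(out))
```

Execution trace: 'K' (try body) → 'E' (try body, no exception) → 'W' (after the try/except). Output: KEW

Answer: KEW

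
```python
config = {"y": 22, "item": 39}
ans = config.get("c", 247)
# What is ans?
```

Trace:
`config = {"y": 22, "item": 39}` → config = {'y': 22, 'item': 39}
`ans = config.get("c", 247)` → ans = 247
So ans = 247

Answer: 247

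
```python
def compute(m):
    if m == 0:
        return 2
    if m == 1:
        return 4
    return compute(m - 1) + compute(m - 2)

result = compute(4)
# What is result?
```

Build up from base cases: compute(0)=2, compute(1)=4, compute(2)=6, compute(3)=10, compute(4)=16

Answer: 16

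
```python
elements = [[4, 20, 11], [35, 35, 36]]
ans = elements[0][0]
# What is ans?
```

Trace:
`elements = [[4, 20, 11], [35, 35, 36]]` → elements = [[4, 20, 11], [35, 35, 36]]
`ans = elements[0][0]` → ans = 4
So ans = 4

Answer: 4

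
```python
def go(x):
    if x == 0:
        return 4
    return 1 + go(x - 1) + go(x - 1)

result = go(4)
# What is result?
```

go(x) = 1 + 2·go(x-1), go(0)=4. Closed form: (4+1)·2^4 - 1 = 79.

Answer: 79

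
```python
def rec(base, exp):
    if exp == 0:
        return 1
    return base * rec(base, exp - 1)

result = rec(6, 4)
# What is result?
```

rec(6, 4) = 6 * 6 * 6 * 6 = 1296

Answer: 1296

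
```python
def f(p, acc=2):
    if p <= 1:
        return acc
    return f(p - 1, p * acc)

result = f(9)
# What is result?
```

Accumulator trace (n, acc): (9, 2) -> (8, 18) -> (7, 144) -> (6, 1008) -> (5, 6048) -> (4, 30240) -> (3, 120960) -> (2, 362880) -> (1, 725760) -> return 725760

Answer: 725760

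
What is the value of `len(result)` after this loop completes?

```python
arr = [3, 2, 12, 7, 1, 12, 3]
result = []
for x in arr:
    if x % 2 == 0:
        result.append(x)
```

Count even numbers in [3, 2, 12, 7, 1, 12, 3]
`result` takes the values: [] → [2] → [2, 12] → [2, 12, 12]
So `len(result)` = 3

Answer: 3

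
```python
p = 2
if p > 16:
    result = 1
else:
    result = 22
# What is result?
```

Trace:
`p = 2` → p = 2
`if p > 16: ...` → p > 16 is False, take else branch → result = 22
So result = 22

Answer: 22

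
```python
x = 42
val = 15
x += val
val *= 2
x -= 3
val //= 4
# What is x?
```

Trace:
`x = 42` → x = 42
`val = 15` → val = 15
`x += val` → x = 57
`val *= 2` → val = 30
`x -= 3` → x = 54
`val //= 4` → val = 7
So x = 54

Answer: 54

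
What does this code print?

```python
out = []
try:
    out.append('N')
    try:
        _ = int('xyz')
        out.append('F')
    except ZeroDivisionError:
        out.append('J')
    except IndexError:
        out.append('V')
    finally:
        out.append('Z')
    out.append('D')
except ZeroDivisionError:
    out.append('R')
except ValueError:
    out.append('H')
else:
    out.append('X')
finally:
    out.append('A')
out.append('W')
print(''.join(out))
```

Execution trace: 'N' (try body) → 'Z' (inner finally) → 'H' (except ValueError) → 'A' (finally) → 'W' (after the try/except). Output: NZHAW

Answer: NZHAW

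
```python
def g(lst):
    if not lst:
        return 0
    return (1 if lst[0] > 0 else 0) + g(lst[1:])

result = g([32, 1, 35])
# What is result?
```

Count of positive elements in [32, 1, 35] = 3

Answer: 3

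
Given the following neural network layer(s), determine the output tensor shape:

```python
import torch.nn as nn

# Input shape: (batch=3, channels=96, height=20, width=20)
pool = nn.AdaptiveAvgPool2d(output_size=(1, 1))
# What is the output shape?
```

Input: (3, 96, 20, 20) -> Output: (3, 96, 1, 1)

Answer: (3, 96, 1, 1)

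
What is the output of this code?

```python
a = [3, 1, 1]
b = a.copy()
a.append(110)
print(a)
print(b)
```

Key concept: list.copy() creates independent copy.
Step by step:
`a = [3, 1, 1]` → a = [3, 1, 1]
`b = a.copy()` → b = [3, 1, 1]
`a.append(110)` → a = [3, 1, 1, 110]
`print(a)` → prints [3, 1, 1, 110]
`print(b)` → prints [3, 1, 1]

Answer:
[3, 1, 1, 110]
[3, 1, 1]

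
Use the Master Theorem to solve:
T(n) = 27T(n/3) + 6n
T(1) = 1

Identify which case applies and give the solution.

a=27, b=3, f(n)=6n. log_3(27) = 3. Since c=1 < 3, Case 1 applies: T(n) = Θ(n^log_b(a)) = O(n^3).

Answer: O(n^3) - Case 1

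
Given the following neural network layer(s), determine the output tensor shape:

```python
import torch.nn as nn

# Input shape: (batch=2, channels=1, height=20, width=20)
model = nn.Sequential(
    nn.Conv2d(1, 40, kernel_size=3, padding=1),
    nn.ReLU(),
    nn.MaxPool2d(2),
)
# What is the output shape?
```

Input: (2, 1, 20, 20) -> after Conv2d: (2, 40, 20, 20) -> after ReLU: (2, 40, 20, 20) -> Output: (2, 40, 10, 10)

Answer: (2, 40, 10, 10)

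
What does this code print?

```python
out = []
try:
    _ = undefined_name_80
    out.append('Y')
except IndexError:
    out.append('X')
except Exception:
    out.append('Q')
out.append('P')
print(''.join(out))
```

Execution trace: 'Q' (except Exception) → 'P' (after the try/except). Output: QP

Answer: QP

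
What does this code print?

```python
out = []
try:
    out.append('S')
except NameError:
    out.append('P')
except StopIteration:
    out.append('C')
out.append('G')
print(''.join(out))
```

Execution trace: 'S' (try body, no exception) → 'G' (after the try/except). Output: SG

Answer: SG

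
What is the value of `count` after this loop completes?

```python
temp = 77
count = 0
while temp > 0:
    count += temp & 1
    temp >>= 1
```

Count set bits in 77 (binary: 0b1001101)
`count` takes the values: 0 → 1 → 2 → 3 → 4

Answer: 4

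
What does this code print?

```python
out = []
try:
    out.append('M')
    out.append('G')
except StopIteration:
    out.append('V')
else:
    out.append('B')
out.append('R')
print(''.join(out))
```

Execution trace: 'M' (try body) → 'G' (try body, no exception) → 'B' (else) → 'R' (after the try/except). Output: MGBR

Answer: MGBR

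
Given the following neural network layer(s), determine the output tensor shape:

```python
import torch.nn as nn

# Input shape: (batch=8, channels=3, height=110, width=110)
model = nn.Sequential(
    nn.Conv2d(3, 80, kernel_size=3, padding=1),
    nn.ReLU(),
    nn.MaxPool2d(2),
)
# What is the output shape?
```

Input: (8, 3, 110, 110) -> after Conv2d: (8, 80, 110, 110) -> after ReLU: (8, 80, 110, 110) -> Output: (8, 80, 55, 55)

Answer: (8, 80, 55, 55)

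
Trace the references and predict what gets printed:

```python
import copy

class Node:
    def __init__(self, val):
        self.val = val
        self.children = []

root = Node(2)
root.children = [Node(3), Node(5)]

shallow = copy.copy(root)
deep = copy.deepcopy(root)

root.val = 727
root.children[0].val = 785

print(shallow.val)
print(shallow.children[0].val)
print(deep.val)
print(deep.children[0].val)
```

Key concept: deep copy with custom objects.
Step by step:
`root = Node(2)` → root = Node(val=2, children=[])
`root.children = [Node(3), Node(5)]` → root = Node(val=2, children=[Node(val=3, children=[]), Node(val=5, children=[])])
`shallow = copy.copy(root)` → shallow = Node(val=2, children=[Node(val=3, children=[]), Node(val=5, children=[])])
`deep = copy.deepcopy(root)` → deep = Node(val=2, children=[Node(val=3, children=[]), Node(val=5, children=[])])
`root.val = 727` → root = Node(val=727, children=[Node(val=3, children=[]), Node(val=5, children=[])])
`root.children[0].val = 785` → root = Node(val=727, children=[Node(val=785, children=[]), Node(val=5, children=[])]); shallow = Node(val=2, children=[Node(val=785, children=[]), Node(val=5, children=[])])
`print(shallow.val)` → prints 2
`print(shallow.children[0].val)` → prints 785
`print(deep.val)` → prints 2
`print(deep.children[0].val)` → prints 3

Answer:
2
785
2
3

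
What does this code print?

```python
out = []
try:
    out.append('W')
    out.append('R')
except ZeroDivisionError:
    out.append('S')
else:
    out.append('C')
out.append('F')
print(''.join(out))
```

Execution trace: 'W' (try body) → 'R' (try body, no exception) → 'C' (else) → 'F' (after the try/except). Output: WRCF

Answer: WRCF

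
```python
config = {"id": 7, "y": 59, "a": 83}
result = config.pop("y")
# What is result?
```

Trace:
`config = {"id": 7, "y": 59, "a": 83}` → config = {'id': 7, 'y': 59, 'a': 83}
`result = config.pop("y")` → config = {'id': 7, 'a': 83}; result = 59
So result = 59

Answer: 59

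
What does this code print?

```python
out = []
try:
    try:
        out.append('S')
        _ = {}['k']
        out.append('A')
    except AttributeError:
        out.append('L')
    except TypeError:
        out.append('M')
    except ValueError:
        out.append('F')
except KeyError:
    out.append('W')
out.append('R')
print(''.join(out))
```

Execution trace: 'S' (try body) → 'W' (outer except KeyError) → 'R' (after the try/except). Output: SWR

Answer: SWR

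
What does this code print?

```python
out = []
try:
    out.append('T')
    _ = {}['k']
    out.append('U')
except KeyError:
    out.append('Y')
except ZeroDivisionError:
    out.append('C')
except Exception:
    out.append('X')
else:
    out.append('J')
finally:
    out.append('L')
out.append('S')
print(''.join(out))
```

Execution trace: 'T' (try body) → 'Y' (except KeyError) → 'L' (finally) → 'S' (after the try/except). Output: TYLS

Answer: TYLS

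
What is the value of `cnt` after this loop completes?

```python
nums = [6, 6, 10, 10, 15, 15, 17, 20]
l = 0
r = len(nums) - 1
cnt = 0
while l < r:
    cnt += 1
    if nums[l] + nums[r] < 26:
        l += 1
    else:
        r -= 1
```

Steps to find pair summing to 26
`cnt` takes the values: 0 → 1 → 2 → 3 → 4 → 5 → 6 → 7

Answer: 7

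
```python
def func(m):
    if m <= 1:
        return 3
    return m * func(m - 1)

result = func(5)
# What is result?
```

func(5) = 5 * 4 * 3 * 2 * 3 = 360

Answer: 360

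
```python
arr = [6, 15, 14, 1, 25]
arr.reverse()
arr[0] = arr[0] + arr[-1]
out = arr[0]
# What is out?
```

Trace:
`arr = [6, 15, 14, 1, 25]` → arr = [6, 15, 14, 1, 25]
`arr.reverse()` → arr = [25, 1, 14, 15, 6]
`arr[0] = arr[0] + arr[-1]` → arr = [31, 1, 14, 15, 6]
`out = arr[0]` → out = 31
So out = 31

Answer: 31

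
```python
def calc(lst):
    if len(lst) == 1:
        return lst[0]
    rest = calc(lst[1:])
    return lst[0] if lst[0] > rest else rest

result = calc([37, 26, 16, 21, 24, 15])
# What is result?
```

Recursive max over [37, 26, 16, 21, 24, 15] = 37

Answer: 37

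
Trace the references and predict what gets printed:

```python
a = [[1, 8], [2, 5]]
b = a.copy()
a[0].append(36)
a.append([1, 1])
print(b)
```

Key concept: shallow copy with nested lists.
Step by step:
`a = [[1, 8], [2, 5]]` → a = [[1, 8], [2, 5]]
`b = a.copy()` → b = [[1, 8], [2, 5]]
`a[0].append(36)` → a = [[1, 8, 36], [2, 5]]; b = [[1, 8, 36], [2, 5]]
`a.append([1, 1])` → a = [[1, 8, 36], [2, 5], [1, 1]]
`print(b)` → prints [[1, 8, 36], [2, 5]]

Answer: [[1, 8, 36], [2, 5]]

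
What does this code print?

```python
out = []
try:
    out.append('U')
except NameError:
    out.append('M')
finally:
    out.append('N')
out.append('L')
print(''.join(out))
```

Execution trace: 'U' (try body, no exception) → 'N' (finally) → 'L' (after the try/except). Output: UNL

Answer: UNL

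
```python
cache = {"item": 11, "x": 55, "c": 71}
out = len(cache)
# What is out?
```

Trace:
`cache = {"item": 11, "x": 55, "c": 71}` → cache = {'item': 11, 'x': 55, 'c': 71}
`out = len(cache)` → out = 3
So out = 3

Answer: 3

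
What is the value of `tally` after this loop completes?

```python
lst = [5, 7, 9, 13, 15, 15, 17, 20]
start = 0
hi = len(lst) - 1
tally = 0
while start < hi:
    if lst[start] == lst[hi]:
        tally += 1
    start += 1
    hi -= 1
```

Count matching pairs from ends
`tally` takes the values: 0

Answer: 0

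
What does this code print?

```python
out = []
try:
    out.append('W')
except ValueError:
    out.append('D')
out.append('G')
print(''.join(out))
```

Execution trace: 'W' (try body, no exception) → 'G' (after the try/except). Output: WG

Answer: WG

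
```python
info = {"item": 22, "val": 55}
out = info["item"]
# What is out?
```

Trace:
`info = {"item": 22, "val": 55}` → info = {'item': 22, 'val': 55}
`out = info["item"]` → out = 22
So out = 22

Answer: 22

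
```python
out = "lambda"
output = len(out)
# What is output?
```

Trace:
`out = "lambda"` → out = 'lambda'
`output = len(out)` → output = 6
So output = 6

Answer: 6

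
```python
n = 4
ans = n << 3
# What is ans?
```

Trace:
`n = 4` → n = 4
`ans = n << 3` → ans = 32
So ans = 32

Answer: 32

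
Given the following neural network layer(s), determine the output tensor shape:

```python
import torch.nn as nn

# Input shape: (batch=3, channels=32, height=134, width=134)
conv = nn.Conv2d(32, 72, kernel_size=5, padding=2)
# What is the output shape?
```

Input: (3, 32, 134, 134) -> Output: (3, 72, 134, 134)

Answer: (3, 72, 134, 134)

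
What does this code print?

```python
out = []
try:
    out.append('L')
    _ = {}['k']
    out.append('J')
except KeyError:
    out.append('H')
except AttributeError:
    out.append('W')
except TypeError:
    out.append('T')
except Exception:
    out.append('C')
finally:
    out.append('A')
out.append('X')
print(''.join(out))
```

Execution trace: 'L' (try body) → 'H' (except KeyError) → 'A' (finally) → 'X' (after the try/except). Output: LHAX

Answer: LHAX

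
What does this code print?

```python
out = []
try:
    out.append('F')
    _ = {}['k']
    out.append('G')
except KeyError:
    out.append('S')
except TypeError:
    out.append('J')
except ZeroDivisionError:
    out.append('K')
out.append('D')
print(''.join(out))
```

Execution trace: 'F' (try body) → 'S' (except KeyError) → 'D' (after the try/except). Output: FSD

Answer: FSD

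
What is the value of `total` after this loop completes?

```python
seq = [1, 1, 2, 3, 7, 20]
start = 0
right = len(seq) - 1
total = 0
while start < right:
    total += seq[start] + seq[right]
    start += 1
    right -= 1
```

Sum of pairs from ends
`total` takes the values: 0 → 21 → 29 → 34

Answer: 34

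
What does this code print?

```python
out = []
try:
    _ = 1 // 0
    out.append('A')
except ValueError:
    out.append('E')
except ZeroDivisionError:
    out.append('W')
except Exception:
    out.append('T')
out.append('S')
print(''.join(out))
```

Execution trace: 'W' (except ZeroDivisionError) → 'S' (after the try/except). Output: WS

Answer: WS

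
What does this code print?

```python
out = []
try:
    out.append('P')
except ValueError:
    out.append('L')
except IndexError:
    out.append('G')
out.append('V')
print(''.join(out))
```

Execution trace: 'P' (try body, no exception) → 'V' (after the try/except). Output: PV

Answer: PV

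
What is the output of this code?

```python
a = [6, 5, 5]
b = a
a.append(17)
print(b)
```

Key concept: basic list aliasing.
Step by step:
`a = [6, 5, 5]` → a = [6, 5, 5]
`b = a` → b = [6, 5, 5] (same object as a)
`a.append(17)` → a = [6, 5, 5, 17] (same object as b); b = [6, 5, 5, 17] (same object as a)
`print(b)` → prints [6, 5, 5, 17]

Answer: [6, 5, 5, 17]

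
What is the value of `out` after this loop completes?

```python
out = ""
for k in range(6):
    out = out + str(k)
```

Concatenate digits 0 to 5
`out` takes the values: "" → "0" → "01" → "012" → "0123" → "01234" → "012345"

Answer: "012345"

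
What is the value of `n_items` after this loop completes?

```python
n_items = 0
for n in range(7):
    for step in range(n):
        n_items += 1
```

Triangle number: 0+1+2+...+6
`n_items` takes the values: 0 → 1 → 2 → 3 → 4 → 5 → 6 → 7 → 8 → 9 → 10 → 11 → 12 → 13 → 14 → 15 → 16 → 17 → 18 → 19 → 20 → 21

Answer: 21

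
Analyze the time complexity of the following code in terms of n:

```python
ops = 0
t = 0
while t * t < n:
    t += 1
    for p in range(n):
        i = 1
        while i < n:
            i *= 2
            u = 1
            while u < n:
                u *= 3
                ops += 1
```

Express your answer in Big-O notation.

Each loop level contributes: √n × n × log n × log n. Multiplying the contributions gives O(n√n log² n).

Answer: O(n√n log² n)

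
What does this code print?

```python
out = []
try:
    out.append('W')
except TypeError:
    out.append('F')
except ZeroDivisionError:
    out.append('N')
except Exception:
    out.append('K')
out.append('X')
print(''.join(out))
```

Execution trace: 'W' (try body, no exception) → 'X' (after the try/except). Output: WX

Answer: WX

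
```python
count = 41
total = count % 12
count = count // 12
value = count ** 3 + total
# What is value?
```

Trace:
`count = 41` → count = 41
`total = count % 12` → total = 5
`count = count // 12` → count = 3
`value = count ** 3 + total` → value = 32
So value = 32

Answer: 32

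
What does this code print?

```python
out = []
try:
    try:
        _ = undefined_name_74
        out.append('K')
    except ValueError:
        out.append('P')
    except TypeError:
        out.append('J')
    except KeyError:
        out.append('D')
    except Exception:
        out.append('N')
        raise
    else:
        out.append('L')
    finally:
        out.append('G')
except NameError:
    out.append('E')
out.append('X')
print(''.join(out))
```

Execution trace: 'N' (inner except Exception) → 'G' (inner finally) → 'E' (outer except NameError) → 'X' (after the try/except). Output: NGEX

Answer: NGEX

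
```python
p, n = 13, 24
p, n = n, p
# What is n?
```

Trace:
`p, n = 13, 24` → p = 13; n = 24
`p, n = n, p` → p = 24; n = 13
So n = 13

Answer: 13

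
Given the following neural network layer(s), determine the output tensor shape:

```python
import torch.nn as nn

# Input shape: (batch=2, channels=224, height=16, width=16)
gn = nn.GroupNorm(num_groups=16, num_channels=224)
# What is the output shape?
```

Input: (2, 224, 16, 16) -> Output: (2, 224, 16, 16)

Answer: (2, 224, 16, 16)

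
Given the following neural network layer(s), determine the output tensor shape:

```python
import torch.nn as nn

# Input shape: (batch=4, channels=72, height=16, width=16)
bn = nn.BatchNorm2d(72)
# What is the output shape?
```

Input: (4, 72, 16, 16) -> Output: (4, 72, 16, 16)

Answer: (4, 72, 16, 16)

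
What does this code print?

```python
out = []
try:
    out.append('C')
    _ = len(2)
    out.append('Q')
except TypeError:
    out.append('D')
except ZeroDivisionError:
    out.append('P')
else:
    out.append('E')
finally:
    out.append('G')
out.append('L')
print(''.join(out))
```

Execution trace: 'C' (try body) → 'D' (except TypeError) → 'G' (finally) → 'L' (after the try/except). Output: CDGL

Answer: CDGL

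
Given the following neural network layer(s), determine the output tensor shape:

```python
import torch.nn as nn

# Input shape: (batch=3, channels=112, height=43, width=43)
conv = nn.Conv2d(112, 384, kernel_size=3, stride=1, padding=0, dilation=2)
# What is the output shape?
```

Input: (3, 112, 43, 43) -> Output: (3, 384, 39, 39)

Answer: (3, 384, 39, 39)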